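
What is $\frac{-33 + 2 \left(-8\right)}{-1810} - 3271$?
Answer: $- \frac{5920461}{1810} \approx -3271.0$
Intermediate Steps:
$\frac{-33 + 2 \left(-8\right)}{-1810} - 3271 = \left(-33 - 16\right) \left(- \frac{1}{1810}\right) - 3271 = \left(-49\right) \left(- \frac{1}{1810}\right) - 3271 = \frac{49}{1810} - 3271 = - \frac{5920461}{1810}$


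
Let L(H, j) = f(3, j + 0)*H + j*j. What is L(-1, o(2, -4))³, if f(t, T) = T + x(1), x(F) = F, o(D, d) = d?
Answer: 6859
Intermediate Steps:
f(t, T) = 1 + T (f(t, T) = T + 1 = 1 + T)
L(H, j) = j² + H*(1 + j) (L(H, j) = (1 + (j + 0))*H + j*j = (1 + j)*H + j² = H*(1 + j) + j² = j² + H*(1 + j))
L(-1, o(2, -4))³ = ((-4)² - (1 - 4))³ = (16 - 1*(-3))³ = (16 + 3)³ = 19³ = 6859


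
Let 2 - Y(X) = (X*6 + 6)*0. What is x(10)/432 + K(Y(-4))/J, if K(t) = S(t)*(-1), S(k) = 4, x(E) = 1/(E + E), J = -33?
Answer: 11531/95040 ≈ 0.12133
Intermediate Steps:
x(E) = 1/(2*E)
Y(X) = 2 (Y(X) = 2 - (X*6 + 6)*0 = 2 - (6*X + 6)*0 = 2 - (6 + 6*X)*0 = 2 - 1*0 = 2 + 0 = 2)
K(t) = -4 (K(t) = 4*(-1) = -4)
x(10)/432 + K(Y(-4))/J = ((1/2)/10)/432 - 4/(-33) = ((1/2)*(1/10))*(1/432) - 4*(-1/33) = (1/20)*(1/432) + 4/33 = 1/8640 + 4/33 = 11531/95040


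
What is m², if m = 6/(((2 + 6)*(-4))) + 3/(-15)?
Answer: 961/6400 ≈ 0.15016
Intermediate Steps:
m = -31/80 (m = 6/((8*(-4))) + 3*(-1/15) = 6/(-32) - ⅕ = 6*(-1/32) - ⅕ = -3/16 - ⅕ = -31/80 ≈ -0.38750)
m² = (-31/80)² = 961/6400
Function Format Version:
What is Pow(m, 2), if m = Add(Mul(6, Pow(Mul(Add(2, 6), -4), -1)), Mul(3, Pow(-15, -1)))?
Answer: Rational(961, 6400) ≈ 0.15016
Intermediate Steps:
m = Rational(-31, 80) (m = Add(Mul(6, Pow(Mul(8, -4), -1)), Mul(3, Rational(-1, 15))) = Add(Mul(6, Pow(-32, -1)), Rational(-1, 5)) = Add(Mul(6, Rational(-1, 32)), Rational(-1, 5)) = Add(Rational(-3, 16), Rational(-1, 5)) = Rational(-31, 80) ≈ -0.38750)
Pow(m, 2) = Pow(Rational(-31, 80), 2) = Rational(961, 6400)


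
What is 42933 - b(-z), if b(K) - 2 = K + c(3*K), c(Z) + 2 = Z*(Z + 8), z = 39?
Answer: 30219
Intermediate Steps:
c(Z) = -2 + Z*(8 + Z) (c(Z) = -2 + Z*(Z + 8) = -2 + Z*(8 + Z))
b(K) = 9*K**2 + 25*K (b(K) = 2 + (K + (-2 + (3*K)**2 + 8*(3*K))) = 2 + (K + (-2 + 9*K**2 + 24*K)) = 2 + (-2 + 9*K**2 + 25*K) = 9*K**2 + 25*K)
42933 - b(-z) = 42933 - (-1*39)*(25 + 9*(-1*39)) = 42933 - (-39)*(25 + 9*(-39)) = 42933 - (-39)*(25 - 351) = 42933 - (-39)*(-326) = 42933 - 1*12714 = 42933 - 12714 = 30219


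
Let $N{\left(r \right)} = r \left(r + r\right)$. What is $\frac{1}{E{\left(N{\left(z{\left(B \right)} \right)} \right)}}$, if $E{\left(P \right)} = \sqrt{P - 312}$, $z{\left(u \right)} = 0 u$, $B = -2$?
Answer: $- \frac{i \sqrt{78}}{156} \approx - 0.056614 i$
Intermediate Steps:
$z{\left(u \right)} = 0$
$N{\left(r \right)} = 2 r^{2}$ ($N{\left(r \right)} = r 2 r = 2 r^{2}$)
$E{\left(P \right)} = \sqrt{-312 + P}$
$\frac{1}{E{\left(N{\left(z{\left(B \right)} \right)} \right)}} = \frac{1}{\sqrt{-312 + 2 \cdot 0^{2}}} = \frac{1}{\sqrt{-312 + 2 \cdot 0}} = \frac{1}{\sqrt{-312 + 0}} = \frac{1}{\sqrt{-312}} = \frac{1}{2 i \sqrt{78}} = - \frac{i \sqrt{78}}{156}$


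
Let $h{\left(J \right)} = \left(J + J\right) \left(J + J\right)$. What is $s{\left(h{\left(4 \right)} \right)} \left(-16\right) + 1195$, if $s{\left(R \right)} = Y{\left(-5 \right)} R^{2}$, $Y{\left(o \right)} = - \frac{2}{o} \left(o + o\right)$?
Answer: $263339$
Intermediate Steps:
$h{\left(J \right)} = 4 J^{2}$ ($h{\left(J \right)} = 2 J 2 J = 4 J^{2}$)
$Y{\left(o \right)} = -4$ ($Y{\left(o \right)} = - \frac{2}{o} 2 o = -4$)
$s{\left(R \right)} = - 4 R^{2}$
$s{\left(h{\left(4 \right)} \right)} \left(-16\right) + 1195 = - 4 \left(4 \cdot 4^{2}\right)^{2} \left(-16\right) + 1195 = - 4 \left(4 \cdot 16\right)^{2} \left(-16\right) + 1195 = - 4 \cdot 64^{2} \left(-16\right) + 1195 = \left(-4\right) 4096 \left(-16\right) + 1195 = \left(-16384\right) \left(-16\right) + 1195 = 262144 + 1195 = 263339$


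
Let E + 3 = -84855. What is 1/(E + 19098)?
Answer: -1/65760 ≈ -1.5207e-5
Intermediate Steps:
E = -84858 (E = -3 - 84855 = -84858)
1/(E + 19098) = 1/(-84858 + 19098) = 1/(-65760) = -1/65760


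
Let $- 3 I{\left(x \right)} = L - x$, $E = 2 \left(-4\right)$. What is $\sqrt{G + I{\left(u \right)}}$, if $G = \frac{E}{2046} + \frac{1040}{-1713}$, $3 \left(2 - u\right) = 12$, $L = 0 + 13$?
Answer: $\frac{i \sqrt{1914547895337}}{584133} \approx 2.3688 i$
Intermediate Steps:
$L = 13$
$u = -2$ ($u = 2 - 4 = -2$)
$E = -8$
$I{\left(x \right)} = - \frac{13}{3} + \frac{x}{3}$ ($I{\left(x \right)} = - \frac{13 - x}{3} = - \frac{13}{3} + \frac{x}{3}$)
$G = - \frac{356924}{584133}$ ($G = - \frac{8}{2046} + \frac{1040}{-1713} = \left(-8\right) \frac{1}{2046} + 1040 \left(- \frac{1}{1713}\right) = - \frac{4}{1023} - \frac{1040}{1713} = - \frac{356924}{584133} \approx -0.61103$)
$\sqrt{G + I{\left(u \right)}} = \sqrt{- \frac{356924}{584133} + \left(- \frac{13}{3} + \frac{1}{3} \left(-2\right)\right)} = \sqrt{- \frac{356924}{584133} - 5} = \sqrt{- \frac{3277589}{584133}} = \frac{i \sqrt{1914547895337}}{584133}$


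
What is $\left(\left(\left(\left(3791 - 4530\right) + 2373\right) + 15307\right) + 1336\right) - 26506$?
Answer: $-8229$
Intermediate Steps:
$\left(\left(\left(\left(3791 - 4530\right) + 2373\right) + 15307\right) + 1336\right) - 26506 = \left(\left(\left(-739 + 2373\right) + 15307\right) + 1336\right) - 26506 = \left(\left(1634 + 15307\right) + 1336\right) - 26506 = \left(16941 + 1336\right) - 26506 = 18277 - 26506 = -8229$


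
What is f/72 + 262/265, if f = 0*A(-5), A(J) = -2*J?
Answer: 262/265 ≈ 0.98868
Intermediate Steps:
f = 0 (f = 0*(-2*(-5)) = 0*10 = 0)
f/72 + 262/265 = 0/72 + 262/265 = 0*(1/72) + 262*(1/265) = 0 + 262/265 = 262/265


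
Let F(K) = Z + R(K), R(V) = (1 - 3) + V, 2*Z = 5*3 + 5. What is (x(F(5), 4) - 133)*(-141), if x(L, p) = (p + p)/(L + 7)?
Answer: 93483/5 ≈ 18697.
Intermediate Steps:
Z = 10 (Z = (5*3 + 5)/2 = (15 + 5)/2 = (1/2)*20 = 10)
R(V) = -2 + V
F(K) = 8 + K (F(K) = 10 + (-2 + K) = 8 + K)
x(L, p) = 2*p/(7 + L) (x(L, p) = (2*p)/(7 + L) = 2*p/(7 + L))
(x(F(5), 4) - 133)*(-141) = (2*4/(7 + (8 + 5)) - 133)*(-141) = (2*4/(7 + 13) - 133)*(-141) = (2*4/20 - 133)*(-141) = (2*4*(1/20) - 133)*(-141) = (2/5 - 133)*(-141) = -663/5*(-141) = 93483/5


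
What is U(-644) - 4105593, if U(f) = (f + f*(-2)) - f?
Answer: -4104305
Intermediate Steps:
U(f) = -2*f (U(f) = (f - 2*f) - f = -f - f = -2*f)
U(-644) - 4105593 = -2*(-644) - 4105593 = 1288 - 4105593 = -4104305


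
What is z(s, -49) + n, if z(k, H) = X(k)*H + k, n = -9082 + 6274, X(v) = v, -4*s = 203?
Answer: -372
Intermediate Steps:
s = -203/4 (s = -¼*203 = -203/4 ≈ -50.750)
n = -2808
z(k, H) = k + H*k (z(k, H) = k*H + k = H*k + k = k + H*k)
z(s, -49) + n = -203*(1 - 49)/4 - 2808 = -203/4*(-48) - 2808 = 2436 - 2808 = -372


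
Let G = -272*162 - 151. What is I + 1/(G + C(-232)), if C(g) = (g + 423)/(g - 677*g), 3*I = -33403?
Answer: -231627314863163/20802980067 ≈ -11134.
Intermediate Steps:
I = -33403/3 (I = (⅓)*(-33403) = -33403/3 ≈ -11134.)
G = -44215 (G = -44064 - 151 = -44215)
C(g) = -(423 + g)/(676*g) (C(g) = (423 + g)/((-676*g)) = (423 + g)*(-1/(676*g)) = -(423 + g)/(676*g))
I + 1/(G + C(-232)) = -33403/3 + 1/(-44215 + (1/676)*(-423 - 1*(-232))/(-232)) = -33403/3 + 1/(-44215 + (1/676)*(-1/232)*(-423 + 232)) = -33403/3 + 1/(-44215 + (1/676)*(-1/232)*(-191)) = -33403/3 + 1/(-44215 + 191/156832) = -33403/3 + 1/(-6934326689/156832) = -33403/3 - 156832/6934326689 = -231627314863163/20802980067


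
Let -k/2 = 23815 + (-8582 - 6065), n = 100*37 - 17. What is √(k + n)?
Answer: I*√14653 ≈ 121.05*I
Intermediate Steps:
n = 3683 (n = 3700 - 17 = 3683)
k = -18336 (k = -2*(23815 + (-8582 - 6065)) = -2*(23815 - 14647) = -2*9168 = -18336)
√(k + n) = √(-18336 + 3683) = √(-14653) = I*√14653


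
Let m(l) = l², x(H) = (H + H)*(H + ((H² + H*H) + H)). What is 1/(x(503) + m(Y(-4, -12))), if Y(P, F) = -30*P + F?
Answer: 1/510077808 ≈ 1.9605e-9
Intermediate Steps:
x(H) = 2*H*(2*H + 2*H²) (x(H) = (2*H)*(H + ((H² + H²) + H)) = (2*H)*(H + (2*H² + H)) = (2*H)*(H + (H + 2*H²)) = (2*H)*(2*H + 2*H²) = 2*H*(2*H + 2*H²))
Y(P, F) = F - 30*P
1/(x(503) + m(Y(-4, -12))) = 1/(4*503²*(1 + 503) + (-12 - 30*(-4))²) = 1/(4*253009*504 + (-12 + 120)²) = 1/(510066144 + 108²) = 1/(510066144 + 11664) = 1/510077808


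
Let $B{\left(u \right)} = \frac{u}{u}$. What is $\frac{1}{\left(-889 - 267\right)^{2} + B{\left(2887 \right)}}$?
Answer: $\frac{1}{1336337} \approx 7.4831 \cdot 10^{-7}$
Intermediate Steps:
$B{\left(u \right)} = 1$
$\frac{1}{\left(-889 - 267\right)^{2} + B{\left(2887 \right)}} = \frac{1}{\left(-889 - 267\right)^{2} + 1} = \frac{1}{\left(-1156\right)^{2} + 1} = \frac{1}{1336336 + 1} = \frac{1}{1336337}$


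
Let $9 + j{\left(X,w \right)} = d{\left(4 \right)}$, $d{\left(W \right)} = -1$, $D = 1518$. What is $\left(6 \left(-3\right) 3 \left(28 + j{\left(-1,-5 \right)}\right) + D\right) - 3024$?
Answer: $-2478$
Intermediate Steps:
$j{\left(X,w \right)} = -10$ ($j{\left(X,w \right)} = -9 - 1 = -10$)
$\left(6 \left(-3\right) 3 \left(28 + j{\left(-1,-5 \right)}\right) + D\right) - 3024 = \left(6 \left(-3\right) 3 \left(28 - 10\right) + 1518\right) - 3024 = \left(\left(-18\right) 3 \cdot 18 + 1518\right) - 3024 = \left(\left(-54\right) 18 + 1518\right) - 3024 = \left(-972 + 1518\right) - 3024 = 546 - 3024 = -2478$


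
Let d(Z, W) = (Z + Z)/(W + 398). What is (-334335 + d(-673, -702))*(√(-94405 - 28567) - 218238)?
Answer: 5545236294393/76 - 50818247*I*√30743/76 ≈ 7.2964e+10 - 1.1724e+8*I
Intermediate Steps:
d(Z, W) = 2*Z/(398 + W) (d(Z, W) = (2*Z)/(398 + W) = 2*Z/(398 + W))
(-334335 + d(-673, -702))*(√(-94405 - 28567) - 218238) = (-334335 + 2*(-673)/(398 - 702))*(√(-94405 - 28567) - 218238) = (-334335 + 2*(-673)/(-304))*(√(-122972) - 218238) = (-334335 + 2*(-673)*(-1/304))*(2*I*√30743 - 218238) = (-334335 + 673/152)*(-218238 + 2*I*√30743) = -50818247*(-218238 + 2*I*√30743)/152 = 5545236294393/76 - 50818247*I*√30743/76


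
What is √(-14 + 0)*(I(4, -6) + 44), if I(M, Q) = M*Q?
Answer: 20*I*√14 ≈ 74.833*I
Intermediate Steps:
√(-14 + 0)*(I(4, -6) + 44) = √(-14 + 0)*(4*(-6) + 44) = √(-14)*(-24 + 44) = (I*√14)*20 = 20*I*√14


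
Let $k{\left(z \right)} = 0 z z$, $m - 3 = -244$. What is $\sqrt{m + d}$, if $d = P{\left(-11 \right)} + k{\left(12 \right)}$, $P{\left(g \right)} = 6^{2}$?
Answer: $i \sqrt{205} \approx 14.318 i$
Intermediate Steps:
$m = -241$ ($m = 3 - 244 = -241$)
$P{\left(g \right)} = 36$
$k{\left(z \right)} = 0$ ($k{\left(z \right)} = 0 z = 0$)
$d = 36$ ($d = 36 + 0 = 36$)
$\sqrt{m + d} = \sqrt{-241 + 36} = \sqrt{-205} = i \sqrt{205}$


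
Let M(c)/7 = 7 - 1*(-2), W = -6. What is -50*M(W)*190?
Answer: -598500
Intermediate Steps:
M(c) = 63 (M(c) = 7*(7 - 1*(-2)) = 7*(7 + 2) = 7*9 = 63)
-50*M(W)*190 = -50*63*190 = -3150*190 = -598500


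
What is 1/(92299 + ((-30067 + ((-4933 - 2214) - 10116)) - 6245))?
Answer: 1/38724 ≈ 2.5824e-5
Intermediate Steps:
1/(92299 + ((-30067 + ((-4933 - 2214) - 10116)) - 6245)) = 1/(92299 + ((-30067 + (-7147 - 10116)) - 6245)) = 1/(92299 + ((-30067 - 17263) - 6245)) = 1/(92299 + (-47330 - 6245)) = 1/(92299 - 53575) = 1/38724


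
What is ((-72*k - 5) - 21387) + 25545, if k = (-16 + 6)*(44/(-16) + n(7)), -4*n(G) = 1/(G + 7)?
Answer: 15121/7 ≈ 2160.1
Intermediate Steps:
n(G) = -1/(4*(7 + G)) (n(G) = -1/(4*(G + 7)) = -1/(4*(7 + G)))
k = 775/28 (k = (-16 + 6)*(44/(-16) - 1/(28 + 4*7)) = -10*(44*(-1/16) - 1/(28 + 28)) = -10*(-11/4 - 1/56) = -10*(-155/56) = 775/28 ≈ 27.679)
((-72*k - 5) - 21387) + 25545 = ((-72*775/28 - 5) - 21387) + 25545 = ((-13950/7 - 5) - 21387) + 25545 = (-13985/7 - 21387) + 25545 = -163694/7 + 25545 = 15121/7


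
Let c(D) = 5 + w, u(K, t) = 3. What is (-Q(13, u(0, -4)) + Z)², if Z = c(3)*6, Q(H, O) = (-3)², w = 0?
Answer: 441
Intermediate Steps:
Q(H, O) = 9
c(D) = 5 (c(D) = 5 + 0 = 5)
Z = 30 (Z = 5*6 = 30)
(-Q(13, u(0, -4)) + Z)² = (-1*9 + 30)² = (-9 + 30)² = 21² = 441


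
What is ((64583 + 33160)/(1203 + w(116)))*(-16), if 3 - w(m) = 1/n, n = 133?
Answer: -207997104/160397 ≈ -1296.8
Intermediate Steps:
w(m) = 398/133 (w(m) = 3 - 1/133 = 398/133)
((64583 + 33160)/(1203 + w(116)))*(-16) = ((64583 + 33160)/(1203 + 398/133))*(-16) = (97743/(160397/133))*(-16) = (97743*(133/160397))*(-16) = (12999819/160397)*(-16) = -207997104/160397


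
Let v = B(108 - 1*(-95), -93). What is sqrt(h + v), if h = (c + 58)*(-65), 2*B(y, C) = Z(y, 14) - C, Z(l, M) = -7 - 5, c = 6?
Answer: I*sqrt(16478)/2 ≈ 64.183*I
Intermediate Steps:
Z(l, M) = -12
B(y, C) = -6 - C/2 (B(y, C) = (-12 - C)/2 = -6 - C/2)
h = -4160 (h = (6 + 58)*(-65) = 64*(-65) = -4160)
v = 81/2 (v = -6 - 1/2*(-93) = -6 + 93/2 = 81/2 ≈ 40.500)
sqrt(h + v) = sqrt(-4160 + 81/2) = sqrt(-8239/2) = I*sqrt(16478)/2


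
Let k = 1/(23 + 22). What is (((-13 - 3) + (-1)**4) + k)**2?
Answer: 454276/2025 ≈ 224.33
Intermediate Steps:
k = 1/45 ≈ 0.022222
(((-13 - 3) + (-1)**4) + k)**2 = (((-13 - 3) + (-1)**4) + 1/45)**2 = ((-16 + 1) + 1/45)**2 = (-15 + 1/45)**2 = (-674/45)**2 = 454276/2025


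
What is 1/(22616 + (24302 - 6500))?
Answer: 1/40418 ≈ 2.4741e-5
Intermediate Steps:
1/(22616 + (24302 - 6500)) = 1/(22616 + 17802) = 1/40418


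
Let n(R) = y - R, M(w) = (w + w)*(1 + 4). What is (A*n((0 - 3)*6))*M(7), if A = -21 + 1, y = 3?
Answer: -29400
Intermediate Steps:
M(w) = 10*w (M(w) = (2*w)*5 = 10*w)
A = -20
n(R) = 3 - R
(A*n((0 - 3)*6))*M(7) = (-20*(3 - (0 - 3)*6))*(10*7) = -20*(3 - (-3)*6)*70 = -20*(3 - 1*(-18))*70 = -20*(3 + 18)*70 = -20*21*70 = -420*70 = -29400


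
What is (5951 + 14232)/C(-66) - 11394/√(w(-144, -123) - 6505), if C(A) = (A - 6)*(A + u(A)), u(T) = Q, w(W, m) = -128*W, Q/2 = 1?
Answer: 20183/4608 - 11394*√11927/11927 ≈ -99.950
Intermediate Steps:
Q = 2 (Q = 2*1 = 2)
u(T) = 2
C(A) = (-6 + A)*(2 + A) (C(A) = (A - 6)*(A + 2) = (-6 + A)*(2 + A))
(5951 + 14232)/C(-66) - 11394/√(w(-144, -123) - 6505) = (5951 + 14232)/(-12 + (-66)² - 4*(-66)) - 11394/√(-128*(-144) - 6505) = 20183/(-12 + 4356 + 264) - 11394/√(18432 - 6505) = 20183/4608 - 11394*√11927/11927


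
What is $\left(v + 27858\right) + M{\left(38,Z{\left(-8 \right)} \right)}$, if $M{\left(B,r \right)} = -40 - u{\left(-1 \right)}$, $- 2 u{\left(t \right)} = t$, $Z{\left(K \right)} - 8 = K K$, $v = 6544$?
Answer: $\frac{68723}{2} \approx 34362.0$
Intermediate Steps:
$Z{\left(K \right)} = 8 + K^{2}$ ($Z{\left(K \right)} = 8 + K K = 8 + K^{2}$)
$u{\left(t \right)} = - \frac{t}{2}$
$M{\left(B,r \right)} = - \frac{81}{2}$ ($M{\left(B,r \right)} = -40 - \left(- \frac{1}{2}\right) \left(-1\right) = -40 - \frac{1}{2} = - \frac{81}{2}$)
$\left(v + 27858\right) + M{\left(38,Z{\left(-8 \right)} \right)} = \left(6544 + 27858\right) - \frac{81}{2} = 34402 - \frac{81}{2} = \frac{68723}{2}$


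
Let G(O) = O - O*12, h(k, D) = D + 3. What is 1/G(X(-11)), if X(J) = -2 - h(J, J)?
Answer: -1/66 ≈ -0.015152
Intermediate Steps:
h(k, D) = 3 + D
X(J) = -5 - J (X(J) = -2 - (3 + J) = -2 + (-3 - J) = -5 - J)
G(O) = -11*O (G(O) = O - 12*O = -11*O)
1/G(X(-11)) = 1/(-11*(-5 - 1*(-11))) = 1/(-11*(-5 + 11)) = 1/(-11*6) = 1/(-66) = -1/66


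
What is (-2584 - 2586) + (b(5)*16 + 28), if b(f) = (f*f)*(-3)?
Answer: -6342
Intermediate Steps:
b(f) = -3*f² (b(f) = f²*(-3) = -3*f²)
(-2584 - 2586) + (b(5)*16 + 28) = (-2584 - 2586) + (-3*5²*16 + 28) = -5170 + (-3*25*16 + 28) = -5170 + (-75*16 + 28) = -5170 + (-1200 + 28) = -5170 - 1172 = -6342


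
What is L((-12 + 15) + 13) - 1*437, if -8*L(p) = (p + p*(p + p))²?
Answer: -35285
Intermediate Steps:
L(p) = -(p + 2*p²)²/8 (L(p) = -(p + p*(p + p))²/8 = -(p + p*(2*p))²/8 = -(p + 2*p²)²/8)
L((-12 + 15) + 13) - 1*437 = -((-12 + 15) + 13)²*(1 + 2*((-12 + 15) + 13))²/8 - 1*437 = -(3 + 13)²*(1 + 2*(3 + 13))²/8 - 437 = -⅛*16²*(1 + 2*16)² - 437 = -⅛*256*(1 + 32)² - 437 = -⅛*256*33² - 437 = -⅛*256*1089 - 437 = -34848 - 437 = -35285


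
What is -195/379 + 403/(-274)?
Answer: -206167/103846 ≈ -1.9853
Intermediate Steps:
-195/379 + 403/(-274) = -195*1/379 + 403*(-1/274) = -195/379 - 403/274 = -206167/103846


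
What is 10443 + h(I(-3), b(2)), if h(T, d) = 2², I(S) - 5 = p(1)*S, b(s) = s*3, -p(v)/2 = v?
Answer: 10447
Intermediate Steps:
p(v) = -2*v
b(s) = 3*s
I(S) = 5 - 2*S (I(S) = 5 + (-2*1)*S = 5 - 2*S)
h(T, d) = 4
10443 + h(I(-3), b(2)) = 10443 + 4 = 10447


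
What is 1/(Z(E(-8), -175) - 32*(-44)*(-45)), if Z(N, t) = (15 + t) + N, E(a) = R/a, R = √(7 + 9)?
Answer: -2/127041 ≈ -1.5743e-5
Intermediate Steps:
R = 4 (R = √16 = 4)
E(a) = 4/a
Z(N, t) = 15 + N + t
1/(Z(E(-8), -175) - 32*(-44)*(-45)) = 1/((15 + 4/(-8) - 175) - 32*(-44)*(-45)) = 1/((15 + 4*(-⅛) - 175) + 1408*(-45)) = 1/((15 - ½ - 175) - 63360) = 1/(-321/2 - 63360) = 1/(-127041/2) = -2/127041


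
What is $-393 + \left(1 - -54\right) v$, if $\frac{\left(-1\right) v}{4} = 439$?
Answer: $-96973$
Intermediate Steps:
$v = -1756$ ($v = \left(-4\right) 439 = -1756$)
$-393 + \left(1 - -54\right) v = -393 + \left(1 - -54\right) \left(-1756\right) = -393 + \left(1 + 54\right) \left(-1756\right) = -393 + 55 \left(-1756\right) = -393 - 96580 = -96973$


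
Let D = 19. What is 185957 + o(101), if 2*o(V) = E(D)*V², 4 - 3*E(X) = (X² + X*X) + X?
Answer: -6402395/6 ≈ -1.0671e+6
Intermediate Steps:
E(X) = 4/3 - 2*X²/3 - X/3 (E(X) = 4/3 - ((X² + X*X) + X)/3 = 4/3 - ((X² + X²) + X)/3 = 4/3 - (2*X² + X)/3 = 4/3 - (X + 2*X²)/3 = 4/3 + (-2*X²/3 - X/3) = 4/3 - 2*X²/3 - X/3)
o(V) = -737*V²/6 (o(V) = ((4/3 - ⅔*19² - ⅓*19)*V²)/2 = ((4/3 - ⅔*361 - 19/3)*V²)/2 = ((4/3 - 722/3 - 19/3)*V²)/2 = (-737*V²/3)/2 = -737*V²/6)
185957 + o(101) = 185957 - 737/6*101² = 185957 - 737/6*10201 = 185957 - 7518137/6 = -6402395/6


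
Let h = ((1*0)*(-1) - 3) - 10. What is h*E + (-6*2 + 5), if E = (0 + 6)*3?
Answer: -241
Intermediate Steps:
E = 18 (E = 6*3 = 18)
h = -13 (h = (0*(-1) - 3) - 10 = (0 - 3) - 10 = -3 - 10 = -13)
h*E + (-6*2 + 5) = -13*18 + (-6*2 + 5) = -234 + (-12 + 5) = -234 - 7 = -241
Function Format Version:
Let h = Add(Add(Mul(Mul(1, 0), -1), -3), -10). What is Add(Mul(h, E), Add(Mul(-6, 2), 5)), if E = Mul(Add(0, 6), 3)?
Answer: -241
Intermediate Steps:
E = 18 (E = Mul(6, 3) = 18)
h = -13 (h = Add(Add(Mul(0, -1), -3), -10) = Add(Add(0, -3), -10) = Add(-3, -10) = -13)
Add(Mul(h, E), Add(Mul(-6, 2), 5)) = Add(Mul(-13, 18), Add(Mul(-6, 2), 5)) = Add(-234, Add(-12, 5)) = Add(-234, -7) = -241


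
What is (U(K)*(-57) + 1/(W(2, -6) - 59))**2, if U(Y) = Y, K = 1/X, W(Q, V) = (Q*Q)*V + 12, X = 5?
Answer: 16418704/126025 ≈ 130.28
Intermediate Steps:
W(Q, V) = 12 + V*Q**2 (W(Q, V) = Q**2*V + 12 = V*Q**2 + 12 = 12 + V*Q**2)
K = 1/5 ≈ 0.20000
(U(K)*(-57) + 1/(W(2, -6) - 59))**2 = ((1/5)*(-57) + 1/((12 - 6*2**2) - 59))**2 = (-57/5 + 1/((12 - 6*4) - 59))**2 = (-57/5 + 1/((12 - 24) - 59))**2 = (-57/5 + 1/(-12 - 59))**2 = (-57/5 + 1/(-71))**2 = (-57/5 - 1/71)**2 = (-4052/355)**2 = 16418704/126025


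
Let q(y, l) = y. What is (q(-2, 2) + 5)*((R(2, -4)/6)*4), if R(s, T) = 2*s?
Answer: 8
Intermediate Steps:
(q(-2, 2) + 5)*((R(2, -4)/6)*4) = (-2 + 5)*(((2*2)/6)*4) = 3*((4*(1/6))*4) = 3*((2/3)*4) = 3*(8/3) = 8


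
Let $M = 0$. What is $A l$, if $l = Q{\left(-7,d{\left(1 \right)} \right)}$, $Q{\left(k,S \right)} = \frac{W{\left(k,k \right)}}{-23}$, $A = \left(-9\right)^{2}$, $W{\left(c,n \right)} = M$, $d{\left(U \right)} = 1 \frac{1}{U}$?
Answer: $0$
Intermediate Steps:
$d{\left(U \right)} = \frac{1}{U}$
$W{\left(c,n \right)} = 0$
$A = 81$
$Q{\left(k,S \right)} = 0$ ($Q{\left(k,S \right)} = \frac{0}{-23} = 0 \left(- \frac{1}{23}\right) = 0$)
$l = 0$
$A l = 81 \cdot 0 = 0$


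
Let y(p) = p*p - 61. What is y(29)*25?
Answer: 19500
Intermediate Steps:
y(p) = -61 + p² (y(p) = p² - 61 = -61 + p²)
y(29)*25 = (-61 + 29²)*25 = (-61 + 841)*25 = 780*25 = 19500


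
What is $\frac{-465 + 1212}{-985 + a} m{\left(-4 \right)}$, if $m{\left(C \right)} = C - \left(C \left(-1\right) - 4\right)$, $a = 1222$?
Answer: $- \frac{996}{79} \approx -12.608$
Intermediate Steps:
$m{\left(C \right)} = 4 + 2 C$ ($m{\left(C \right)} = C - \left(- C - 4\right) = C - \left(-4 - C\right) = C + \left(4 + C\right) = 4 + 2 C$)
$\frac{-465 + 1212}{-985 + a} m{\left(-4 \right)} = \frac{-465 + 1212}{-985 + 1222} \left(4 + 2 \left(-4\right)\right) = \frac{747}{237} \left(4 - 8\right) = 747 \cdot \frac{1}{237} \left(-4\right) = \frac{249}{79} \left(-4\right) = - \frac{996}{79}$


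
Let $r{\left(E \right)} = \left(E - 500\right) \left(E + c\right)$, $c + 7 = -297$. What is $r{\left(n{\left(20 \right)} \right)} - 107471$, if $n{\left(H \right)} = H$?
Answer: $28849$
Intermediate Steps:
$c = -304$ ($c = -7 - 297 = -304$)
$r{\left(E \right)} = \left(-500 + E\right) \left(-304 + E\right)$ ($r{\left(E \right)} = \left(E - 500\right) \left(E - 304\right) = \left(-500 + E\right) \left(-304 + E\right)$)
$r{\left(n{\left(20 \right)} \right)} - 107471 = \left(152000 + 20^{2} - 16080\right) - 107471 = \left(152000 + 400 - 16080\right) - 107471 = 136320 - 107471 = 28849$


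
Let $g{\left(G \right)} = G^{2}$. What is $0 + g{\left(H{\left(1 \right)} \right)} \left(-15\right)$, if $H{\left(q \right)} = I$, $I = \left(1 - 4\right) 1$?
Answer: $-135$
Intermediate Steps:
$I = -3$ ($I = \left(-3\right) 1 = -3$)
$H{\left(q \right)} = -3$
$0 + g{\left(H{\left(1 \right)} \right)} \left(-15\right) = 0 + \left(-3\right)^{2} \left(-15\right) = 0 + 9 \left(-15\right) = 0 - 135 = -135$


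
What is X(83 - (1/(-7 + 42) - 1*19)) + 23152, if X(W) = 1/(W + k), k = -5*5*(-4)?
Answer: 163661523/7069 ≈ 23152.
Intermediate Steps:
k = 100 (k = -25*(-4) = 100)
X(W) = 1/(100 + W) (X(W) = 1/(W + 100) = 1/(100 + W))
X(83 - (1/(-7 + 42) - 1*19)) + 23152 = 1/(100 + (83 - (1/(-7 + 42) - 1*19))) + 23152 = 1/(100 + (83 - (1/35 - 19))) + 23152 = 1/(100 + (83 - 1*(-664/35))) + 23152 = 1/(100 + (83 + 664/35)) + 23152 = 1/(100 + 3569/35) + 23152 = 1/(7069/35) + 23152 = 35/7069 + 23152 = 163661523/7069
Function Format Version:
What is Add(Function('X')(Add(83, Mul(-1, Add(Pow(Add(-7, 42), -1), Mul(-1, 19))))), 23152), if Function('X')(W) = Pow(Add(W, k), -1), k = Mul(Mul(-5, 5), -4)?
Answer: Rational(163661523, 7069) ≈ 23152.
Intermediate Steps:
k = 100 (k = Mul(-25, -4) = 100)
Function('X')(W) = Pow(Add(100, W), -1) (Function('X')(W) = Pow(Add(W, 100), -1) = Pow(Add(100, W), -1))
Add(Function('X')(Add(83, Mul(-1, Add(Pow(Add(-7, 42), -1), Mul(-1, 19))))), 23152) = Add(Pow(Add(100, Add(83, Mul(-1, Add(Pow(Add(-7, 42), -1), Mul(-1, 19))))), -1), 23152) = Add(Pow(Add(100, Add(83, Mul(-1, Add(Pow(35, -1), -19)))), -1), 23152) = Add(Pow(Add(100, Add(83, Mul(-1, Add(Rational(1, 35), -19)))), -1), 23152) = Add(Pow(Add(100, Add(83, Mul(-1, Rational(-664, 35)))), -1), 23152) = Add(Pow(Add(100, Add(83, Rational(664, 35))), -1), 23152) = Add(Pow(Add(100, Rational(3569, 35)), -1), 23152) = Add(Pow(Rational(7069, 35), -1), 23152) = Add(Rational(35, 7069), 23152) = Rational(163661523, 7069)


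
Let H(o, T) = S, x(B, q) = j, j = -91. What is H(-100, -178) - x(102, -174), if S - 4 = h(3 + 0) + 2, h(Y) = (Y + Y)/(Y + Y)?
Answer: 98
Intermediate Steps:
x(B, q) = -91
h(Y) = 1 (h(Y) = (2*Y)/((2*Y)) = (2*Y)*(1/(2*Y)) = 1)
S = 7 (S = 4 + (1 + 2) = 4 + 3 = 7)
H(o, T) = 7
H(-100, -178) - x(102, -174) = 7 - 1*(-91) = 7 + 91 = 98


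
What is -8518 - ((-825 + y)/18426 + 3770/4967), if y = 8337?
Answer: -129948446680/15253657 ≈ -8519.2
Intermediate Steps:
-8518 - ((-825 + y)/18426 + 3770/4967) = -8518 - ((-825 + 8337)/18426 + 3770/4967) = -8518 - (7512*(1/18426) + 3770*(1/4967)) = -8518 - (1252/3071 + 3770/4967) = -8518 - 1*17796354/15253657 = -8518 - 17796354/15253657 = -129948446680/15253657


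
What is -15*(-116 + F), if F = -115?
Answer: 3465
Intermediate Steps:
-15*(-116 + F) = -15*(-116 - 115) = -15*(-231) = 3465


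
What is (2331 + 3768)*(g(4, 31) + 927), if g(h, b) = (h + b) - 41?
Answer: 5617179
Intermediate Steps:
g(h, b) = -41 + b + h (g(h, b) = (b + h) - 41 = -41 + b + h)
(2331 + 3768)*(g(4, 31) + 927) = (2331 + 3768)*((-41 + 31 + 4) + 927) = 6099*(-6 + 927) = 6099*921 = 5617179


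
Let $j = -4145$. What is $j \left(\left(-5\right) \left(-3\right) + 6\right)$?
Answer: $-87045$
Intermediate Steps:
$j \left(\left(-5\right) \left(-3\right) + 6\right) = - 4145 \left(\left(-5\right) \left(-3\right) + 6\right) = - 4145 \left(15 + 6\right) = \left(-4145\right) 21 = -87045$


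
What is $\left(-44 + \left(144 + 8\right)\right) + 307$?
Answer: $415$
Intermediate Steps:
$\left(-44 + \left(144 + 8\right)\right) + 307 = \left(-44 + 152\right) + 307 = 108 + 307 = 415$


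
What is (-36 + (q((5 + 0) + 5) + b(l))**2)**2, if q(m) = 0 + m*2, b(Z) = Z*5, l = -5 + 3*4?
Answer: 8934121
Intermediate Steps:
l = 7 (l = -5 + 12 = 7)
b(Z) = 5*Z
q(m) = 2*m (q(m) = 0 + 2*m = 2*m)
(-36 + (q((5 + 0) + 5) + b(l))**2)**2 = (-36 + (2*((5 + 0) + 5) + 5*7)**2)**2 = (-36 + (2*(5 + 5) + 35)**2)**2 = (-36 + (2*10 + 35)**2)**2 = (-36 + (20 + 35)**2)**2 = (-36 + 55**2)**2 = (-36 + 3025)**2 = 2989**2 = 8934121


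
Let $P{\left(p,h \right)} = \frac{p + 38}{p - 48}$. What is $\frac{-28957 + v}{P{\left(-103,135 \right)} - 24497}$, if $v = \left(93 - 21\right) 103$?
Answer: $\frac{3252691}{3698982} \approx 0.87935$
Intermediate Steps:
$v = 7416$ ($v = 72 \cdot 103 = 7416$)
$P{\left(p,h \right)} = \frac{38 + p}{-48 + p}$
$\frac{-28957 + v}{P{\left(-103,135 \right)} - 24497} = \frac{-28957 + 7416}{\frac{38 - 103}{-48 - 103} - 24497} = - \frac{21541}{\frac{1}{-151} \left(-65\right) - 24497} = - \frac{21541}{\left(- \frac{1}{151}\right) \left(-65\right) - 24497} = - \frac{21541}{\frac{65}{151} - 24497} = - \frac{21541}{- \frac{3698982}{151}} = \left(-21541\right) \left(- \frac{151}{3698982}\right) = \frac{3252691}{3698982}$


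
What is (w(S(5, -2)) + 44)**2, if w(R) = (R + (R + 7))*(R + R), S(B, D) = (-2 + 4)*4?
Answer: 169744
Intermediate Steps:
S(B, D) = 8 (S(B, D) = 2*4 = 8)
w(R) = 2*R*(7 + 2*R) (w(R) = (R + (7 + R))*(2*R) = (7 + 2*R)*(2*R) = 2*R*(7 + 2*R))
(w(S(5, -2)) + 44)**2 = (2*8*(7 + 2*8) + 44)**2 = (2*8*(7 + 16) + 44)**2 = (2*8*23 + 44)**2 = (368 + 44)**2 = 412**2 = 169744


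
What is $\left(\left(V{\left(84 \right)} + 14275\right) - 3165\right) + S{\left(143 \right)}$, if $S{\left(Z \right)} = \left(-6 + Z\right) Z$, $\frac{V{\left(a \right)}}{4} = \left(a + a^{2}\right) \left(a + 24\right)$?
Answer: $3115181$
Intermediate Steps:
$V{\left(a \right)} = 4 \left(24 + a\right) \left(a + a^{2}\right)$ ($V{\left(a \right)} = 4 \left(a + a^{2}\right) \left(a + 24\right) = 4 \left(a + a^{2}\right) \left(24 + a\right) = 4 \left(24 + a\right) \left(a + a^{2}\right)$)
$S{\left(Z \right)} = Z \left(-6 + Z\right)$
$\left(\left(V{\left(84 \right)} + 14275\right) - 3165\right) + S{\left(143 \right)} = \left(\left(4 \cdot 84 \left(24 + 84^{2} + 25 \cdot 84\right) + 14275\right) - 3165\right) + 143 \left(-6 + 143\right) = \left(\left(4 \cdot 84 \left(24 + 7056 + 2100\right) + 14275\right) - 3165\right) + 143 \cdot 137 = \left(\left(4 \cdot 84 \cdot 9180 + 14275\right) - 3165\right) + 19591 = \left(\left(3084480 + 14275\right) - 3165\right) + 19591 = \left(3098755 - 3165\right) + 19591 = 3095590 + 19591 = 3115181$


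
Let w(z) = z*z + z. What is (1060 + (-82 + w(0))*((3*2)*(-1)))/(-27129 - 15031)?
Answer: -97/2635 ≈ -0.036812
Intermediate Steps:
w(z) = z + z² (w(z) = z² + z = z + z²)
(1060 + (-82 + w(0))*((3*2)*(-1)))/(-27129 - 15031) = (1060 + (-82 + 0*(1 + 0))*((3*2)*(-1)))/(-27129 - 15031) = (1060 + (-82 + 0*1)*(6*(-1)))/(-42160) = (1060 + (-82 + 0)*(-6))*(-1/42160) = (1060 - 82*(-6))*(-1/42160) = (1060 + 492)*(-1/42160) = 1552*(-1/42160) = -97/2635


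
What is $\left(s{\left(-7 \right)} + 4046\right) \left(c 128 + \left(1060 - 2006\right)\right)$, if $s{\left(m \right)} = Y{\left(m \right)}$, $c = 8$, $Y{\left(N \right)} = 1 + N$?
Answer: $315120$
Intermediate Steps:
$s{\left(m \right)} = 1 + m$
$\left(s{\left(-7 \right)} + 4046\right) \left(c 128 + \left(1060 - 2006\right)\right) = \left(\left(1 - 7\right) + 4046\right) \left(8 \cdot 128 + \left(1060 - 2006\right)\right) = \left(-6 + 4046\right) \left(1024 + \left(1060 - 2006\right)\right) = 4040 \left(1024 - 946\right) = 4040 \cdot 78 = 315120$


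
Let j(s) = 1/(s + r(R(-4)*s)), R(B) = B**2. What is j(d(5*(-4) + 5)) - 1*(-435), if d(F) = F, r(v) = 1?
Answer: 6089/14 ≈ 434.93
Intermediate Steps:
j(s) = 1/(1 + s) (j(s) = 1/(s + 1) = 1/(1 + s))
j(d(5*(-4) + 5)) - 1*(-435) = 1/(1 + (5*(-4) + 5)) - 1*(-435) = 1/(1 + (-20 + 5)) + 435 = 1/(1 - 15) + 435 = 1/(-14) + 435 = -1/14 + 435 = 6089/14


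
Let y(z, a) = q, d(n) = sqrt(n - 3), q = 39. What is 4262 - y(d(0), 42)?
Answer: 4223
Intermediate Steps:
d(n) = sqrt(-3 + n)
y(z, a) = 39
4262 - y(d(0), 42) = 4262 - 1*39 = 4262 - 39 = 4223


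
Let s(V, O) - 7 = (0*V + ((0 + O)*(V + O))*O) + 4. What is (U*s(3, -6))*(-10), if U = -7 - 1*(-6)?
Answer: -970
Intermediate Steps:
s(V, O) = 11 + O**2*(O + V) (s(V, O) = 7 + ((0*V + ((0 + O)*(V + O))*O) + 4) = 7 + ((0 + (O*(O + V))*O) + 4) = 7 + ((0 + O**2*(O + V)) + 4) = 7 + (O**2*(O + V) + 4) = 7 + (4 + O**2*(O + V)) = 11 + O**2*(O + V))
U = -1 (U = -7 + 6 = -1)
(U*s(3, -6))*(-10) = -(11 + (-6)**3 + 3*(-6)**2)*(-10) = -(11 - 216 + 3*36)*(-10) = -(11 - 216 + 108)*(-10) = -1*(-97)*(-10) = 97*(-10) = -970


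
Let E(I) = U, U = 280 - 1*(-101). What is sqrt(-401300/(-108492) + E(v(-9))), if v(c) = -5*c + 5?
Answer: 2*sqrt(70751620281)/27123 ≈ 19.614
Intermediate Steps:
U = 381 (U = 280 + 101 = 381)
v(c) = 5 - 5*c
E(I) = 381
sqrt(-401300/(-108492) + E(v(-9))) = sqrt(-401300/(-108492) + 381) = sqrt(-401300*(-1/108492) + 381) = sqrt(100325/27123 + 381) = sqrt(10434188/27123) = 2*sqrt(70751620281)/27123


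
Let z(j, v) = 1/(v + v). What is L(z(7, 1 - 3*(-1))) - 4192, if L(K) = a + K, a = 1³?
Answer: -33527/8 ≈ -4190.9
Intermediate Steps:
a = 1
z(j, v) = 1/(2*v)
L(K) = 1 + K
L(z(7, 1 - 3*(-1))) - 4192 = (1 + 1/(2*(1 - 3*(-1)))) - 4192 = (1 + 1/(2*(1 + 3))) - 4192 = (1 + (½)/4) - 4192 = (1 + (½)*(¼)) - 4192 = (1 + ⅛) - 4192 = 9/8 - 4192 = -33527/8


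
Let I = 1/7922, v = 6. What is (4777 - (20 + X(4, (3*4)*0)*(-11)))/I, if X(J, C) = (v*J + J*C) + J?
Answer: 40124930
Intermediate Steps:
I = 1/7922 ≈ 0.00012623
X(J, C) = 7*J + C*J (X(J, C) = (6*J + J*C) + J = (6*J + C*J) + J = 7*J + C*J)
(4777 - (20 + X(4, (3*4)*0)*(-11)))/I = (4777 - (20 + (4*(7 + (3*4)*0))*(-11)))/(1/7922) = (4777 - (20 + (4*(7 + 12*0))*(-11)))*7922 = (4777 - (20 + (4*(7 + 0))*(-11)))*7922 = (4777 - (20 + (4*7)*(-11)))*7922 = (4777 - (20 + 28*(-11)))*7922 = (4777 - (20 - 308))*7922 = (4777 - 1*(-288))*7922 = (4777 + 288)*7922 = 5065*7922 = 40124930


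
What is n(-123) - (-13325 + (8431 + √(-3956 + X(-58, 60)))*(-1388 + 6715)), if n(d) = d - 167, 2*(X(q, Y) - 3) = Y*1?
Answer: -44898902 - 5327*I*√3923 ≈ -4.4899e+7 - 3.3365e+5*I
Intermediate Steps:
X(q, Y) = 3 + Y/2 (X(q, Y) = 3 + (Y*1)/2 = 3 + Y/2)
n(d) = -167 + d
n(-123) - (-13325 + (8431 + √(-3956 + X(-58, 60)))*(-1388 + 6715)) = (-167 - 123) - (-13325 + (8431 + √(-3956 + (3 + (½)*60)))*(-1388 + 6715)) = -290 - (-13325 + (8431 + √(-3956 + (3 + 30)))*5327) = -290 - (-13325 + (8431 + √(-3956 + 33))*5327) = -290 - (-13325 + (8431 + √(-3923))*5327) = -290 - (-13325 + (8431 + I*√3923)*5327) = -290 - (-13325 + (44911937 + 5327*I*√3923)) = -290 - (44898612 + 5327*I*√3923) = -290 + (-44898612 - 5327*I*√3923) = -44898902 - 5327*I*√3923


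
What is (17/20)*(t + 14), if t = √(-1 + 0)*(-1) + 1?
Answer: 51/4 - 17*I/20 ≈ 12.75 - 0.85*I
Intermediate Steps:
t = 1 - I (t = √(-1)*(-1) + 1 = I*(-1) + 1 = -I + 1 = 1 - I ≈ 1.0 - 1.0*I)
(17/20)*(t + 14) = (17/20)*((1 - I) + 14) = (17*(1/20))*(15 - I) = 17*(15 - I)/20 = 51/4 - 17*I/20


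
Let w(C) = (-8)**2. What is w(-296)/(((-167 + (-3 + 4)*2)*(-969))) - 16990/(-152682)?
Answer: 454369633/4068593595 ≈ 0.11168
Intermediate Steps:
w(C) = 64
w(-296)/(((-167 + (-3 + 4)*2)*(-969))) - 16990/(-152682) = 64/(((-167 + (-3 + 4)*2)*(-969))) - 16990/(-152682) = 64/(((-167 + 1*2)*(-969))) - 16990*(-1/152682) = 64/(((-167 + 2)*(-969))) + 8495/76341 = 64/((-165*(-969))) + 8495/76341 = 64/159885 + 8495/76341 = 454369633/4068593595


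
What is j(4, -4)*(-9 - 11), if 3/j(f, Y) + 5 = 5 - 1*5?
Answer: 12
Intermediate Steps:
j(f, Y) = -3/5 (j(f, Y) = 3/(-5 + (5 - 1*5)) = 3/(-5 + (5 - 5)) = 3/(-5 + 0) = 3/(-5) = 3*(-1/5) = -3/5)
j(4, -4)*(-9 - 11) = -3*(-9 - 11)/5 = -3/5*(-20) = 12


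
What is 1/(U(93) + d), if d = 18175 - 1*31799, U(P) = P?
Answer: -1/13531 ≈ -7.3904e-5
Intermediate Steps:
d = -13624 (d = 18175 - 31799 = -13624)
1/(U(93) + d) = 1/(93 - 13624) = 1/(-13531) = -1/13531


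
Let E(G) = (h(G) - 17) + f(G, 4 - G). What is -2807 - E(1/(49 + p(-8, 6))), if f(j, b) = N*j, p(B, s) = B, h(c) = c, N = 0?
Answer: -114391/41 ≈ -2790.0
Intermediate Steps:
f(j, b) = 0 (f(j, b) = 0*j = 0)
E(G) = -17 + G (E(G) = (G - 17) + 0 = (-17 + G) + 0 = -17 + G)
-2807 - E(1/(49 + p(-8, 6))) = -2807 - (-17 + 1/(49 - 8)) = -2807 - (-17 + 1/41) = -2807 - 1*(-696/41) = -2807 + 696/41 = -114391/41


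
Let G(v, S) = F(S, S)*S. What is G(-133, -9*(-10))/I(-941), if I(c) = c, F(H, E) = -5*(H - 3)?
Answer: 39150/941 ≈ 41.605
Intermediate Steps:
F(H, E) = 15 - 5*H (F(H, E) = -5*(-3 + H) = 15 - 5*H)
G(v, S) = S*(15 - 5*S) (G(v, S) = (15 - 5*S)*S = S*(15 - 5*S))
G(-133, -9*(-10))/I(-941) = (5*(-9*(-10))*(3 - (-9)*(-10)))/(-941) = (5*90*(3 - 1*90))*(-1/941) = (5*90*(3 - 90))*(-1/941) = (5*90*(-87))*(-1/941) = -39150*(-1/941) = 39150/941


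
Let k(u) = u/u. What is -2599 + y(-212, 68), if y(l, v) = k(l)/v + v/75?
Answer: -13250201/5100 ≈ -2598.1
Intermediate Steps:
k(u) = 1
y(l, v) = 1/v + v/75
-2599 + y(-212, 68) = -2599 + (1/68 + (1/75)*68) = -2599 + (1/68 + 68/75) = -2599 + 4699/5100 = -13250201/5100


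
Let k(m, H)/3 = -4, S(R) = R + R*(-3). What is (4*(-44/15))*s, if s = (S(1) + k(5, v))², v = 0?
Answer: -34496/15 ≈ -2299.7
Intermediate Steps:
S(R) = -2*R (S(R) = R - 3*R = -2*R)
k(m, H) = -12 (k(m, H) = 3*(-4) = -12)
s = 196 (s = (-2*1 - 12)² = (-2 - 12)² = (-14)² = 196)
(4*(-44/15))*s = (4*(-44/15))*196 = -176/15*196 = -34496/15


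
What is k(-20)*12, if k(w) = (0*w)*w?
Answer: 0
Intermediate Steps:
k(w) = 0 (k(w) = 0*w = 0)
k(-20)*12 = 0*12 = 0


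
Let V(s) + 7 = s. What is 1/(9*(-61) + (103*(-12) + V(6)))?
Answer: -1/1786 ≈ -0.00055991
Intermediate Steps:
V(s) = -7 + s
1/(9*(-61) + (103*(-12) + V(6))) = 1/(9*(-61) + (103*(-12) + (-7 + 6))) = 1/(-549 + (-1236 - 1)) = 1/(-549 - 1237) = 1/(-1786) = -1/1786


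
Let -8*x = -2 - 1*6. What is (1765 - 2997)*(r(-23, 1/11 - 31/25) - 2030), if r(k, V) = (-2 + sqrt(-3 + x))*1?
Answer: 2503424 - 1232*I*sqrt(2) ≈ 2.5034e+6 - 1742.3*I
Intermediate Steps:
x = 1 (x = -(-2 - 1*6)/8 = -(-2 - 6)/8 = -1/8*(-8) = 1)
r(k, V) = -2 + I*sqrt(2) (r(k, V) = (-2 + sqrt(-3 + 1))*1 = (-2 + sqrt(-2))*1 = (-2 + I*sqrt(2))*1 = -2 + I*sqrt(2))
(1765 - 2997)*(r(-23, 1/11 - 31/25) - 2030) = (1765 - 2997)*((-2 + I*sqrt(2)) - 2030) = -1232*(-2032 + I*sqrt(2)) = 2503424 - 1232*I*sqrt(2)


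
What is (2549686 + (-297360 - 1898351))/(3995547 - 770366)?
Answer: 353975/3225181 ≈ 0.10975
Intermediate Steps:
(2549686 + (-297360 - 1898351))/(3995547 - 770366) = (2549686 - 2195711)/3225181 = 353975*(1/3225181) = 353975/3225181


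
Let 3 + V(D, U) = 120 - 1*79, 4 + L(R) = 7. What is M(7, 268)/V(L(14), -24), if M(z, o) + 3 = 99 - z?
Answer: 89/38 ≈ 2.3421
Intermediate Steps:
M(z, o) = 96 - z (M(z, o) = -3 + (99 - z) = 96 - z)
L(R) = 3 (L(R) = -4 + 7 = 3)
V(D, U) = 38 (V(D, U) = -3 + (120 - 1*79) = -3 + (120 - 79) = -3 + 41 = 38)
M(7, 268)/V(L(14), -24) = (96 - 1*7)/38 = (96 - 7)*(1/38) = 89*(1/38) = 89/38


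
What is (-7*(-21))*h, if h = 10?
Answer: 1470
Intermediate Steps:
(-7*(-21))*h = -7*(-21)*10 = 147*10 = 1470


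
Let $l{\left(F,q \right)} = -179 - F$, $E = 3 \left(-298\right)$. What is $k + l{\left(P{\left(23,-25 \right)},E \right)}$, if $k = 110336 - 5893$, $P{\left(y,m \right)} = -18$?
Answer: $104282$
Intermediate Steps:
$E = -894$
$k = 104443$
$k + l{\left(P{\left(23,-25 \right)},E \right)} = 104443 - 161 = 104282$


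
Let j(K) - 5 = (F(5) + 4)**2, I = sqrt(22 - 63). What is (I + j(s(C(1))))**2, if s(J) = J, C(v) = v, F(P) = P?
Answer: (86 + I*sqrt(41))**2 ≈ 7355.0 + 1101.3*I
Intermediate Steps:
I = I*sqrt(41) (I = sqrt(-41) = I*sqrt(41) ≈ 6.4031*I)
j(K) = 86 (j(K) = 5 + (5 + 4)**2 = 5 + 9**2 = 5 + 81 = 86)
(I + j(s(C(1))))**2 = (I*sqrt(41) + 86)**2 = (86 + I*sqrt(41))**2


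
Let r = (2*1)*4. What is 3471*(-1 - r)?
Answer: -31239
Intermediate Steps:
r = 8 (r = 2*4 = 8)
3471*(-1 - r) = 3471*(-1 - 1*8) = 3471*(-1 - 8) = 3471*(-9) = -31239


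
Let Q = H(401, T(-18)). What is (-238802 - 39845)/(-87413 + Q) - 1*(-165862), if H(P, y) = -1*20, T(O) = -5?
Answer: 14502090893/87433 ≈ 1.6587e+5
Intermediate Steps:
H(P, y) = -20
Q = -20
(-238802 - 39845)/(-87413 + Q) - 1*(-165862) = (-238802 - 39845)/(-87413 - 20) - 1*(-165862) = -278647/(-87433) + 165862 = -278647*(-1/87433) + 165862 = 278647/87433 + 165862 = 14502090893/87433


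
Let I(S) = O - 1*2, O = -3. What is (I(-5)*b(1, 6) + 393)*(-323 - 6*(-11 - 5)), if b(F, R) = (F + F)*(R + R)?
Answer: -61971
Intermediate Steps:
b(F, R) = 4*F*R (b(F, R) = (2*F)*(2*R) = 4*F*R)
I(S) = -5 (I(S) = -3 - 1*2 = -3 - 2 = -5)
(I(-5)*b(1, 6) + 393)*(-323 - 6*(-11 - 5)) = (-20*6 + 393)*(-323 - 6*(-11 - 5)) = (-5*24 + 393)*(-323 - 6*(-16)) = (-120 + 393)*(-323 + 96) = 273*(-227) = -61971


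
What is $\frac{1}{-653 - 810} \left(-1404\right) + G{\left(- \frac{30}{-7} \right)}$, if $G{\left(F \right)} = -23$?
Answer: $- \frac{32245}{1463} \approx -22.04$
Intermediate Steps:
$\frac{1}{-653 - 810} \left(-1404\right) + G{\left(- \frac{30}{-7} \right)} = \frac{1}{-653 - 810} \left(-1404\right) - 23 = \frac{1}{-1463} \left(-1404\right) - 23 = \left(- \frac{1}{1463}\right) \left(-1404\right) - 23 = \frac{1404}{1463} - 23 = - \frac{32245}{1463}$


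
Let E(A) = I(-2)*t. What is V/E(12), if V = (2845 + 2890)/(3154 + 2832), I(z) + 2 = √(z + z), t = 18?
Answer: -5735/430992 - 5735*I/430992 ≈ -0.013307 - 0.013307*I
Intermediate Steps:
I(z) = -2 + √2*√z (I(z) = -2 + √(z + z) = -2 + √(2*z) = -2 + √2*√z)
V = 5735/5986 ≈ 0.95807
E(A) = -36 + 36*I (E(A) = (-2 + √2*√(-2))*18 = (-2 + √2*(I*√2))*18 = (-2 + 2*I)*18 = -36 + 36*I)
V/E(12) = 5735/(5986*(-36 + 36*I)) = 5735*((-36 - 36*I)/2592)/5986 = 5735*(-36 - 36*I)/15515712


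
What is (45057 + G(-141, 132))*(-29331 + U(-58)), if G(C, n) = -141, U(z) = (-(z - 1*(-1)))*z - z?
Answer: -1463318364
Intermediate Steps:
U(z) = -z + z*(-1 - z) (U(z) = (-(z + 1))*z - z = (-(1 + z))*z - z = (-1 - z)*z - z = z*(-1 - z) - z = -z + z*(-1 - z))
(45057 + G(-141, 132))*(-29331 + U(-58)) = (45057 - 141)*(-29331 - 1*(-58)*(2 - 58)) = 44916*(-29331 - 1*(-58)*(-56)) = 44916*(-29331 - 3248) = 44916*(-32579) = -1463318364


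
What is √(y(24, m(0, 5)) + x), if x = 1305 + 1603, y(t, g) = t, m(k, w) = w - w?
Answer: 2*√733 ≈ 54.148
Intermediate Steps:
m(k, w) = 0
x = 2908
√(y(24, m(0, 5)) + x) = √(24 + 2908) = √2932 = 2*√733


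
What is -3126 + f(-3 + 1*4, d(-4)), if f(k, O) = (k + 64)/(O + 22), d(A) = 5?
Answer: -84337/27 ≈ -3123.6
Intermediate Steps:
f(k, O) = (64 + k)/(22 + O)
-3126 + f(-3 + 1*4, d(-4)) = -3126 + (64 + (-3 + 1*4))/(22 + 5) = -3126 + (64 + (-3 + 4))/27 = -3126 + (64 + 1)/27 = -3126 + (1/27)*65 = -3126 + 65/27 = -84337/27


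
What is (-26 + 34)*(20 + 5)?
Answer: 200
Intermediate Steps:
(-26 + 34)*(20 + 5) = 8*25 = 200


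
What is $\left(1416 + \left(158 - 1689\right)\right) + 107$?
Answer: $-8$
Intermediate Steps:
$\left(1416 + \left(158 - 1689\right)\right) + 107 = \left(1416 - 1531\right) + 107 = -115 + 107 = -8$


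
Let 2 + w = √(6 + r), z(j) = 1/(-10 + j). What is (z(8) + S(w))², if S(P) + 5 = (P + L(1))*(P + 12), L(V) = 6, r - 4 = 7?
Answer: 23937/4 + 1442*√17 ≈ 11930.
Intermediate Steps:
r = 11 (r = 4 + 7 = 11)
w = -2 + √17 (w = -2 + √(6 + 11) = -2 + √17 ≈ 2.1231)
S(P) = -5 + (6 + P)*(12 + P) (S(P) = -5 + (P + 6)*(P + 12) = -5 + (6 + P)*(12 + P))
(z(8) + S(w))² = (1/(-10 + 8) + (67 + (-2 + √17)² + 18*(-2 + √17)))² = (1/(-2) + (67 + (-2 + √17)² + (-36 + 18*√17)))² = (-½ + (31 + (-2 + √17)² + 18*√17))² = (61/2 + (-2 + √17)² + 18*√17)²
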